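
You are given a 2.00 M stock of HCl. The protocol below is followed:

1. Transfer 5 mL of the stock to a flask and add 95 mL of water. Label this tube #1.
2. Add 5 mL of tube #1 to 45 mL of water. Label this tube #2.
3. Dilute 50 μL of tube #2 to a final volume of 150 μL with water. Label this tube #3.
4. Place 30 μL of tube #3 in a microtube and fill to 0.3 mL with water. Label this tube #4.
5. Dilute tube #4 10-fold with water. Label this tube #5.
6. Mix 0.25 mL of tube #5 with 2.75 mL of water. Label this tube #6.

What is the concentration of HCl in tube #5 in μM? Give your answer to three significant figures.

Step 1: 5 mL + 95 mL = 100 mL total → factor 100/5 = 20
Step 2: 5 mL + 45 mL = 50 mL total → factor 50/5 = 10
Step 3: 50 μL brought to 150 μL → factor 150/50 = 3
Step 4: 30 μL brought to 0.3 mL → factor 300/30 = 10
Step 5: 10-fold → factor 10
Dilution factor through tube #5 = 20 × 10 × 3 × 10 × 10 = 60000
[tube #5] = 2.00 M / 60000 = 3.333 × 10^-5 M = 33.3 μM

33.3 μM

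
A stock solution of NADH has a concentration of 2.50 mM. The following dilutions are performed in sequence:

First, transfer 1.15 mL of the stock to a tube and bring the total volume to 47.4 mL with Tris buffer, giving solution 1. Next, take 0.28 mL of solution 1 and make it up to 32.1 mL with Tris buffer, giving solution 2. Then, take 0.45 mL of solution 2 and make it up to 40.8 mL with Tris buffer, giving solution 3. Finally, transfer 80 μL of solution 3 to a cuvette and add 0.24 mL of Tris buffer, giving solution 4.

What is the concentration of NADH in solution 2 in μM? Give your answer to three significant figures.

Step 1: 1.15 mL brought to 47.4 mL → factor 47.4/1.15 = 41.217
Step 2: 0.28 mL brought to 32.1 mL → factor 32.1/0.28 = 114.64
Dilution factor through solution 2 = 41.217 × 114.64 = 4725.3
[solution 2] = 2.50 mM / 4725.3 = 0.0005291 mM = 0.529 μM

0.529 μM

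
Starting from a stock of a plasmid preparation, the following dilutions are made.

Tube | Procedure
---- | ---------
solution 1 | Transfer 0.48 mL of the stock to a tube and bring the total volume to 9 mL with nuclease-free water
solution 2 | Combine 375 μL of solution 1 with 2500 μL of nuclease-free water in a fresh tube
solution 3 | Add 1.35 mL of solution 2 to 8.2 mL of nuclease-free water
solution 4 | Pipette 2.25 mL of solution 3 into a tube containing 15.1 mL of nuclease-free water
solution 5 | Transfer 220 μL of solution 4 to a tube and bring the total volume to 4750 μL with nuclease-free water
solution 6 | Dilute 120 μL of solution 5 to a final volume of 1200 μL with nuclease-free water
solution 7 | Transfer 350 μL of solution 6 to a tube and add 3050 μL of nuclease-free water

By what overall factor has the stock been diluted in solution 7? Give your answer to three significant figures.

1.64 × 10^7

Step 1: 0.48 mL brought to 9 mL → factor 9/0.48 = 18.75
Step 2: 375 μL + 2500 μL = 2875 μL total → factor 2875/375 = 7.6667
Step 3: 1.35 mL + 8.2 mL = 9.55 mL total → factor 9.55/1.35 = 7.0741
Step 4: 2.25 mL + 15.1 mL = 17.35 mL total → factor 17.35/2.25 = 7.7111
Step 5: 220 μL brought to 4750 μL → factor 4750/220 = 21.591
Step 6: 120 μL brought to 1200 μL → factor 1200/120 = 10
Step 7: 350 μL + 3050 μL = 3400 μL total → factor 3400/350 = 9.7143
Overall dilution factor = 18.75 × 7.6667 × 7.0741 × 7.7111 × 21.591 × 10 × 9.7143 = 1.6447 × 10^7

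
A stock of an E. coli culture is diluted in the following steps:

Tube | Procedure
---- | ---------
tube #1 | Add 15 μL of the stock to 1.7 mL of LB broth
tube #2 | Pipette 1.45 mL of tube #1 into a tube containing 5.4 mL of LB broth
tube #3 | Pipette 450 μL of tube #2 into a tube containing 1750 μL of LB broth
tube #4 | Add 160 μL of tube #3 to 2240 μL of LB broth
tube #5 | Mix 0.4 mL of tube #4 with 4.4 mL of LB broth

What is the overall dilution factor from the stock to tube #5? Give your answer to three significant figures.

Step 1: 15 μL + 1.7 mL = 1715 μL total → factor 1715/15 = 114.33
Step 2: 1.45 mL + 5.4 mL = 6.85 mL total → factor 6.85/1.45 = 4.7241
Step 3: 450 μL + 1750 μL = 2200 μL total → factor 2200/450 = 4.8889
Step 4: 160 μL + 2240 μL = 2400 μL total → factor 2400/160 = 15
Step 5: 0.4 mL + 4.4 mL = 4.8 mL total → factor 4.8/0.4 = 12
Overall dilution factor = 114.33 × 4.7241 × 4.8889 × 15 × 12 = 4.7531 × 10^5

4.75 × 10^5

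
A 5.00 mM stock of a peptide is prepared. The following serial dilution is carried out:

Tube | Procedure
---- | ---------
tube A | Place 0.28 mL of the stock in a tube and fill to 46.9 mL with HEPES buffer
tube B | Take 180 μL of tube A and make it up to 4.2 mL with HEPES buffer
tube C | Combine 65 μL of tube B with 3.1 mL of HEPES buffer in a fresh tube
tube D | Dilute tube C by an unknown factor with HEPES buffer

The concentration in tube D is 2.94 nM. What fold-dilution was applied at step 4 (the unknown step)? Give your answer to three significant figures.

Step 1: 0.28 mL brought to 46.9 mL → factor 46.9/0.28 = 167.5
Step 2: 180 μL brought to 4.2 mL → factor 4200/180 = 23.333
Step 3: 65 μL + 3.1 mL = 3165 μL total → factor 3165/65 = 48.692
Step 4: unknown factor x
Product of known-step factors = 1.9031 × 10^5
Overall factor = 5.00 mM / (2.94 nM) = 1.7007 × 10^6
x = 1.7007 × 10^6 / 1.9031 × 10^5 = 8.94

8.94-fold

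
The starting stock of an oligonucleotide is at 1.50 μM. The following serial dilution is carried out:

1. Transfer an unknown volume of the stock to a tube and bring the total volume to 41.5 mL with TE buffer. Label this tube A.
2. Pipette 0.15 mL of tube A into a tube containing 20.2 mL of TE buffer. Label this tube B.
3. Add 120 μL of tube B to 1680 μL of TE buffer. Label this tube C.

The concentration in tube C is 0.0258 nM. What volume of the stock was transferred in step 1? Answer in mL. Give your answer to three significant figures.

1.45 mL

Step 1: v brought to 41.5 mL → factor = 41.5 mL/v
Step 2: 0.15 mL + 20.2 mL = 20.35 mL total → factor 20.35/0.15 = 135.67
Step 3: 120 μL + 1680 μL = 1800 μL total → factor 1800/120 = 15
Product of known-step factors = 2035
Overall factor = 1.50 μM / (0.0258 nM) = 58140
Step-1 factor = 58140 / 2035 = 28.57
v = 41.5 mL / 28.57 = 1.45 mL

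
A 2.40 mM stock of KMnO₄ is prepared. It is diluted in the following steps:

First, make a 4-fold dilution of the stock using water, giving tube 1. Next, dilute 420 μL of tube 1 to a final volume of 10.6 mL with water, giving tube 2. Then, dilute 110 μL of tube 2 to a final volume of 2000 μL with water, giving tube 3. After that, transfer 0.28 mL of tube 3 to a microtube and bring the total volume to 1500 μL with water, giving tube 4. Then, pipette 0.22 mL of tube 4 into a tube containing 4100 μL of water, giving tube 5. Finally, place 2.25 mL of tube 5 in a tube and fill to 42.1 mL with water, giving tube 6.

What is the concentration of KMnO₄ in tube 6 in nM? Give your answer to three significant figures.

Step 1: 4-fold → factor 4
Step 2: 420 μL brought to 10.6 mL → factor 10600/420 = 25.238
Step 3: 110 μL brought to 2000 μL → factor 2000/110 = 18.182
Step 4: 0.28 mL brought to 1500 μL → factor 1.5/0.28 = 5.3571
Step 5: 0.22 mL + 4100 μL = 4.32 mL total → factor 4.32/0.22 = 19.636
Step 6: 2.25 mL brought to 42.1 mL → factor 42.1/2.25 = 18.711
Overall dilution factor = 4 × 25.238 × 18.182 × 5.3571 × 19.636 × 18.711 = 3.6128 × 10^6
Final = 2.40 mM / 3.6128 × 10^6 = 6.643 × 10^-7 mM = 0.664 nM

0.664 nM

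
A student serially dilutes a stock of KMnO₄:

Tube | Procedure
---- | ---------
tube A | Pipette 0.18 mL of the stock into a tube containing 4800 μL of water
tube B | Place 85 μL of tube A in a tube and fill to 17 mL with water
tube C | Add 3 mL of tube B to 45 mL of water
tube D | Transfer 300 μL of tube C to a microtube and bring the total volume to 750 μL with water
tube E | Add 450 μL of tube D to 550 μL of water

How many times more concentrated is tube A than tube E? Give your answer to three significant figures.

1.78 × 10^4

Step 1: 0.18 mL + 4800 μL = 4.98 mL total → factor 4.98/0.18 = 27.667
Step 2: 85 μL brought to 17 mL → factor 17000/85 = 200
Step 3: 3 mL + 45 mL = 48 mL total → factor 48/3 = 16
Step 4: 300 μL brought to 750 μL → factor 750/300 = 2.5
Step 5: 450 μL + 550 μL = 1000 μL total → factor 1000/450 = 2.2222
Dilution factor to tube A = 27.667; to tube E = 4.9185 × 10^5
[tube A]/[tube E] = (factor to tube E)/(factor to tube A) = 4.9185 × 10^5/27.667 = 1.78 × 10^4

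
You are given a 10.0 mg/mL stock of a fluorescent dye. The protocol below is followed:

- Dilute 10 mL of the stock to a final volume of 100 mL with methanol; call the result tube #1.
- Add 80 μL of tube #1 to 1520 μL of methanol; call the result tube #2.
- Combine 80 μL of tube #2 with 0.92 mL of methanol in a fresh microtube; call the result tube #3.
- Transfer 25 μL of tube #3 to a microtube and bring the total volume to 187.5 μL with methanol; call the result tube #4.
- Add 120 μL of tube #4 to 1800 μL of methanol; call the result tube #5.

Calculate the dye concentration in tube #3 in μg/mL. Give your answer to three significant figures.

Step 1: 10 mL brought to 100 mL → factor 100/10 = 10
Step 2: 80 μL + 1520 μL = 1600 μL total → factor 1600/80 = 20
Step 3: 80 μL + 0.92 mL = 1000 μL total → factor 1000/80 = 12.5
Dilution factor through tube #3 = 10 × 20 × 12.5 = 2500
[tube #3] = 10.0 mg/mL / 2500 = 0.004000 mg/mL = 4.00 μg/mL

4.00 μg/mL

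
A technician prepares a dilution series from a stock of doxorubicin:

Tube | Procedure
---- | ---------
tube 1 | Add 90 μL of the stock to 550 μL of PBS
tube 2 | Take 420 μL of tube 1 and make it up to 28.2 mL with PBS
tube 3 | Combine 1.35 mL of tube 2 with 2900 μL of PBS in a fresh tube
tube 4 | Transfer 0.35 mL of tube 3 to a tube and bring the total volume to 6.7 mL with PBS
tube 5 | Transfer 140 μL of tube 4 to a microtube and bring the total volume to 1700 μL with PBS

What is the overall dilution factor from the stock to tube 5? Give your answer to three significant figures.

3.49 × 10^5

Step 1: 90 μL + 550 μL = 640 μL total → factor 640/90 = 7.1111
Step 2: 420 μL brought to 28.2 mL → factor 28200/420 = 67.143
Step 3: 1.35 mL + 2900 μL = 4.25 mL total → factor 4.25/1.35 = 3.1481
Step 4: 0.35 mL brought to 6.7 mL → factor 6.7/0.35 = 19.143
Step 5: 140 μL brought to 1700 μL → factor 1700/140 = 12.143
Overall dilution factor = 7.1111 × 67.143 × 3.1481 × 19.143 × 12.143 = 3.494 × 10^5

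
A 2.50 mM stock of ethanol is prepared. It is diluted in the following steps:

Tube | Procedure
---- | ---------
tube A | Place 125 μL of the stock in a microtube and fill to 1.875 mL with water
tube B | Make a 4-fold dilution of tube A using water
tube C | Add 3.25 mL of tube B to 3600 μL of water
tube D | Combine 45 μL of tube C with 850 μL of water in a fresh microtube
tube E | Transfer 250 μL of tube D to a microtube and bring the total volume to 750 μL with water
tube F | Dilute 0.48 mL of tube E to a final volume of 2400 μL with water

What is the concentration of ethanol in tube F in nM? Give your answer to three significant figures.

Step 1: 125 μL brought to 1.875 mL → factor 1875/125 = 15
Step 2: 4-fold → factor 4
Step 3: 3.25 mL + 3600 μL = 6.85 mL total → factor 6.85/3.25 = 2.1077
Step 4: 45 μL + 850 μL = 895 μL total → factor 895/45 = 19.889
Step 5: 250 μL brought to 750 μL → factor 750/250 = 3
Step 6: 0.48 mL brought to 2400 μL → factor 2.4/0.48 = 5
Overall dilution factor = 15 × 4 × 2.1077 × 19.889 × 3 × 5 = 37728
Final = 2.50 mM / 37728 = 6.626 × 10^-5 mM = 66.3 nM

66.3 nM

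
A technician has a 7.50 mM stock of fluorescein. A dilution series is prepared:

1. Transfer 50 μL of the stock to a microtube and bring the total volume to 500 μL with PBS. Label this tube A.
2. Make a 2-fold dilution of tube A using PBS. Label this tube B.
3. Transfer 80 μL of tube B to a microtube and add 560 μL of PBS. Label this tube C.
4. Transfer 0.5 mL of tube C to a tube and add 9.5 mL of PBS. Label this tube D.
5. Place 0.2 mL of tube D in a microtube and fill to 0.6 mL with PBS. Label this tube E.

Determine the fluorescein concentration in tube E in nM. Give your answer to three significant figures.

781 nM

Step 1: 50 μL brought to 500 μL → factor 500/50 = 10
Step 2: 2-fold → factor 2
Step 3: 80 μL + 560 μL = 640 μL total → factor 640/80 = 8
Step 4: 0.5 mL + 9.5 mL = 10 mL total → factor 10/0.5 = 20
Step 5: 0.2 mL brought to 0.6 mL → factor 0.6/0.2 = 3
Overall dilution factor = 10 × 2 × 8 × 20 × 3 = 9600
Final = 7.50 mM / 9600 = 0.0007813 mM = 781 nM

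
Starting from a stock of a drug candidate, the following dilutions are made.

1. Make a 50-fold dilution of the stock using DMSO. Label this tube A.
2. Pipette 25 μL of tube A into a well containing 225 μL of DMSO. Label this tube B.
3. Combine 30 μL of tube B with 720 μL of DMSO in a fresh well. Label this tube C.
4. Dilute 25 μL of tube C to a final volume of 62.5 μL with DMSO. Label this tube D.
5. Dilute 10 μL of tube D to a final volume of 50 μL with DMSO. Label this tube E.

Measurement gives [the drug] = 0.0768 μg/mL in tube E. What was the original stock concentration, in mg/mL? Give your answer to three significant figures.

12.0 mg/mL

Step 1: 50-fold → factor 50
Step 2: 25 μL + 225 μL = 250 μL total → factor 250/25 = 10
Step 3: 30 μL + 720 μL = 750 μL total → factor 750/30 = 25
Step 4: 25 μL brought to 62.5 μL → factor 62.5/25 = 2.5
Step 5: 10 μL brought to 50 μL → factor 50/10 = 5
Overall dilution factor = 50 × 10 × 25 × 2.5 × 5 = 1.5625 × 10^5
Stock = 0.0768 μg/mL × 1.5625 × 10^5 = 1.200 × 10^4 μg/mL = 12.0 mg/mL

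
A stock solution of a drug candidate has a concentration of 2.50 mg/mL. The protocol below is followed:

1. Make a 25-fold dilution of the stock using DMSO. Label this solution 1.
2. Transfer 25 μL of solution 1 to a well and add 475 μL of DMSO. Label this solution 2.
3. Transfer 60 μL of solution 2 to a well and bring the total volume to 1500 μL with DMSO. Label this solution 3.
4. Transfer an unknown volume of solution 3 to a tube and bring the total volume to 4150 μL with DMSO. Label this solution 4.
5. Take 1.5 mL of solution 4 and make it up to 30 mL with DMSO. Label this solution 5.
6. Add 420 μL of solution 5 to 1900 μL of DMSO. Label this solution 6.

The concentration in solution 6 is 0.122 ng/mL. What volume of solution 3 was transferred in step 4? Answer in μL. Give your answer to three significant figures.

280 μL

Step 1: 25-fold → factor 25
Step 2: 25 μL + 475 μL = 500 μL total → factor 500/25 = 20
Step 3: 60 μL brought to 1500 μL → factor 1500/60 = 25
Step 4: v brought to 4150 μL → factor = 4150 μL/v
Step 5: 1.5 mL brought to 30 mL → factor 30/1.5 = 20
Step 6: 420 μL + 1900 μL = 2320 μL total → factor 2320/420 = 5.5238
Product of known-step factors = 1.381 × 10^6
Overall factor = 2.50 mg/mL / (0.122 ng/mL) = 2.0492 × 10^7
Step-4 factor = 2.0492 × 10^7 / 1.381 × 10^6 = 14.839
v = 4150 μL / 14.839 = 280 μL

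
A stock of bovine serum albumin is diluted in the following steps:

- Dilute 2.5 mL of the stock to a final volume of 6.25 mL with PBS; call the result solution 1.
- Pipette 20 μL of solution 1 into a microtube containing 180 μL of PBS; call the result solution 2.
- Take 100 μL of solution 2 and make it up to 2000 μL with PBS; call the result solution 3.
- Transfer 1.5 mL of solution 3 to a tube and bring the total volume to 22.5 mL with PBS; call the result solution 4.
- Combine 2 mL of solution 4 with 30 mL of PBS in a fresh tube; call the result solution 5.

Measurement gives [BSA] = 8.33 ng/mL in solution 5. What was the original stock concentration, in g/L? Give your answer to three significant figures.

1.00 g/L

Step 1: 2.5 mL brought to 6.25 mL → factor 6.25/2.5 = 2.5
Step 2: 20 μL + 180 μL = 200 μL total → factor 200/20 = 10
Step 3: 100 μL brought to 2000 μL → factor 2000/100 = 20
Step 4: 1.5 mL brought to 22.5 mL → factor 22.5/1.5 = 15
Step 5: 2 mL + 30 mL = 32 mL total → factor 32/2 = 16
Overall dilution factor = 2.5 × 10 × 20 × 15 × 16 = 1.2 × 10^5
Stock = 8.33 ng/mL × 1.2 × 10^5 = 9.996 × 10^5 ng/mL = 1.00 g/L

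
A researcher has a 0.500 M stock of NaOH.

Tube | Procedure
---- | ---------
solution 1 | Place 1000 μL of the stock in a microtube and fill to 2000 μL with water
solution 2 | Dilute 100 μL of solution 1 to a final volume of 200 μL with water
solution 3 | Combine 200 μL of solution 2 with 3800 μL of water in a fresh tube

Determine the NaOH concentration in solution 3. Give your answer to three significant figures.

Step 1: 1000 μL brought to 2000 μL → factor 2000/1000 = 2
Step 2: 100 μL brought to 200 μL → factor 200/100 = 2
Step 3: 200 μL + 3800 μL = 4000 μL total → factor 4000/200 = 20
Overall dilution factor = 2 × 2 × 20 = 80
Final = 0.500 M / 80 = 0.00625 M

0.00625 M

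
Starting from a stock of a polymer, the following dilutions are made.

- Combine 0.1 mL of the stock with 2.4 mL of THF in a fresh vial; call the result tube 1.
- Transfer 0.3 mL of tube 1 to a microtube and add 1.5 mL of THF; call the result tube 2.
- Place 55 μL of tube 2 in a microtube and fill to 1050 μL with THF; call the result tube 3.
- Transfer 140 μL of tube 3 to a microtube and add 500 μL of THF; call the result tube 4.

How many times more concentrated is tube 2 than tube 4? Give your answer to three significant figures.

87.3

Step 1: 0.1 mL + 2.4 mL = 2.5 mL total → factor 2.5/0.1 = 25
Step 2: 0.3 mL + 1.5 mL = 1.8 mL total → factor 1.8/0.3 = 6
Step 3: 55 μL brought to 1050 μL → factor 1050/55 = 19.091
Step 4: 140 μL + 500 μL = 640 μL total → factor 640/140 = 4.5714
Dilution factor to tube 2 = 150; to tube 4 = 13091
[tube 2]/[tube 4] = (factor to tube 4)/(factor to tube 2) = 13091/150 = 87.3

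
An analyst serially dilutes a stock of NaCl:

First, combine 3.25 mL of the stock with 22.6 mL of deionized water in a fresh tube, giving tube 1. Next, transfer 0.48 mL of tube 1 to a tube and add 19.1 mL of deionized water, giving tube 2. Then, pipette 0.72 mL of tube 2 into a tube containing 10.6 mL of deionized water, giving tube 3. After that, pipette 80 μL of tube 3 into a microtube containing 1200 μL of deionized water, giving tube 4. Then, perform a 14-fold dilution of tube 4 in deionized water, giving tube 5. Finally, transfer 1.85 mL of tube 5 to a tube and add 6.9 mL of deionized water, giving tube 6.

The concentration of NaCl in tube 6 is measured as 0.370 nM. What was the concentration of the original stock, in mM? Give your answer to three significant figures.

Step 1: 3.25 mL + 22.6 mL = 25.85 mL total → factor 25.85/3.25 = 7.9538
Step 2: 0.48 mL + 19.1 mL = 19.58 mL total → factor 19.58/0.48 = 40.792
Step 3: 0.72 mL + 10.6 mL = 11.32 mL total → factor 11.32/0.72 = 15.722
Step 4: 80 μL + 1200 μL = 1280 μL total → factor 1280/80 = 16
Step 5: 14-fold → factor 14
Step 6: 1.85 mL + 6.9 mL = 8.75 mL total → factor 8.75/1.85 = 4.7297
Overall dilution factor = 7.9538 × 40.792 × 15.722 × 16 × 14 × 4.7297 = 5.4044 × 10^6
Stock = 0.370 nM × 5.4044 × 10^6 = 2.000 × 10^6 nM = 2.00 mM

2.00 mM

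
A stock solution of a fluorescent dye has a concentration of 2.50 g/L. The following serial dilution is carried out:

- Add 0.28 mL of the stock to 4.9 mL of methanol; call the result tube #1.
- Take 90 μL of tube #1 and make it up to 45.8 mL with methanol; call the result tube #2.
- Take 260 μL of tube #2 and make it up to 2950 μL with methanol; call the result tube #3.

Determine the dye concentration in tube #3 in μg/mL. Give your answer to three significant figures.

0.0234 μg/mL

Step 1: 0.28 mL + 4.9 mL = 5.18 mL total → factor 5.18/0.28 = 18.5
Step 2: 90 μL brought to 45.8 mL → factor 45800/90 = 508.89
Step 3: 260 μL brought to 2950 μL → factor 2950/260 = 11.346
Overall dilution factor = 18.5 × 508.89 × 11.346 = 1.0682 × 10^5
Final = 2.50 g/L / 1.0682 × 10^5 = 2.340 × 10^-5 g/L = 0.0234 μg/mL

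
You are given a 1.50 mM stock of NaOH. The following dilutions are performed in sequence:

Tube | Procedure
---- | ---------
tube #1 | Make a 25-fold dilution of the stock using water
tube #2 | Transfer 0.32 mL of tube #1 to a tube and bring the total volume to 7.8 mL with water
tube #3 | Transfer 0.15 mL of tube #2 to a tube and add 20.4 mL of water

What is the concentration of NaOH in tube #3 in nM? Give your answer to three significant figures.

18.0 nM

Step 1: 25-fold → factor 25
Step 2: 0.32 mL brought to 7.8 mL → factor 7.8/0.32 = 24.375
Step 3: 0.15 mL + 20.4 mL = 20.55 mL total → factor 20.55/0.15 = 137
Overall dilution factor = 25 × 24.375 × 137 = 83484
Final = 1.50 mM / 83484 = 1.797 × 10^-5 mM = 18.0 nM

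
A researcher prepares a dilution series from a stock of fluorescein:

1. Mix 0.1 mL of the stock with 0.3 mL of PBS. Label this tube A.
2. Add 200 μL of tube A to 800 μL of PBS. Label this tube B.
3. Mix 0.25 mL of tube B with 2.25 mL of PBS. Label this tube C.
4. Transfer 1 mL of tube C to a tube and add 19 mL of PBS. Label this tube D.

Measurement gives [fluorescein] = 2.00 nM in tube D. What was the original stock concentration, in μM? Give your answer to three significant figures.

Step 1: 0.1 mL + 0.3 mL = 0.4 mL total → factor 0.4/0.1 = 4
Step 2: 200 μL + 800 μL = 1000 μL total → factor 1000/200 = 5
Step 3: 0.25 mL + 2.25 mL = 2.5 mL total → factor 2.5/0.25 = 10
Step 4: 1 mL + 19 mL = 20 mL total → factor 20/1 = 20
Overall dilution factor = 4 × 5 × 10 × 20 = 4000
Stock = 2.00 nM × 4000 = 8000 nM = 8.00 μM

8.00 μM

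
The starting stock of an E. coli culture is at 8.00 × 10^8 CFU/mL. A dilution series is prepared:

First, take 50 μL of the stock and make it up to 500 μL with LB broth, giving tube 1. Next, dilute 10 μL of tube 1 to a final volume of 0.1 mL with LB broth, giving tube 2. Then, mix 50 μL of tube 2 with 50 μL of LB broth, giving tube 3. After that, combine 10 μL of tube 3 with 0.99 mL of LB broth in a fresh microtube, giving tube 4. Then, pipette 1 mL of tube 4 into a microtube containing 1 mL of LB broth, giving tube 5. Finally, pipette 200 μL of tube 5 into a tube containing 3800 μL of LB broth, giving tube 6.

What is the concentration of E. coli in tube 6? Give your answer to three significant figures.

1.00 × 10^3 CFU/mL

Step 1: 50 μL brought to 500 μL → factor 500/50 = 10
Step 2: 10 μL brought to 0.1 mL → factor 100/10 = 10
Step 3: 50 μL + 50 μL = 100 μL total → factor 100/50 = 2
Step 4: 10 μL + 0.99 mL = 1000 μL total → factor 1000/10 = 100
Step 5: 1 mL + 1 mL = 2 mL total → factor 2/1 = 2
Step 6: 200 μL + 3800 μL = 4000 μL total → factor 4000/200 = 20
Overall dilution factor = 10 × 10 × 2 × 100 × 2 × 20 = 8 × 10^5
Final = 8.00 × 10^8 CFU/mL / 8 × 10^5 = 1.00 × 10^3 CFU/mL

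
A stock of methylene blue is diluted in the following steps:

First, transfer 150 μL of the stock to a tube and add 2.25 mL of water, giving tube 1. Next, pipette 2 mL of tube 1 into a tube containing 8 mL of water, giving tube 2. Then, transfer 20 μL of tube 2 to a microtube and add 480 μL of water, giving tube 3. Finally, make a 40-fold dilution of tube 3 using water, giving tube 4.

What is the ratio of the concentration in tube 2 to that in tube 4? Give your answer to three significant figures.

Step 1: 150 μL + 2.25 mL = 2400 μL total → factor 2400/150 = 16
Step 2: 2 mL + 8 mL = 10 mL total → factor 10/2 = 5
Step 3: 20 μL + 480 μL = 500 μL total → factor 500/20 = 25
Step 4: 40-fold → factor 40
Dilution factor to tube 2 = 80; to tube 4 = 80000
[tube 2]/[tube 4] = (factor to tube 4)/(factor to tube 2) = 80000/80 = 1.00 × 10^3

1.00 × 10^3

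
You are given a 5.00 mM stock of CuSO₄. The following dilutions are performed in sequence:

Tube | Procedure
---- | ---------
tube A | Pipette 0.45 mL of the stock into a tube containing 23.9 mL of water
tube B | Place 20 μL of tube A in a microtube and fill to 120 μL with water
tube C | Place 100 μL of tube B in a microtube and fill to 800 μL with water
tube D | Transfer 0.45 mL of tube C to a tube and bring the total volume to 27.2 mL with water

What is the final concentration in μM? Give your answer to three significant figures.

0.0318 μM

Step 1: 0.45 mL + 23.9 mL = 24.35 mL total → factor 24.35/0.45 = 54.111
Step 2: 20 μL brought to 120 μL → factor 120/20 = 6
Step 3: 100 μL brought to 800 μL → factor 800/100 = 8
Step 4: 0.45 mL brought to 27.2 mL → factor 27.2/0.45 = 60.444
Overall dilution factor = 54.111 × 6 × 8 × 60.444 = 1.5699 × 10^5
Final = 5.00 mM / 1.5699 × 10^5 = 3.185 × 10^-5 mM = 0.0318 μM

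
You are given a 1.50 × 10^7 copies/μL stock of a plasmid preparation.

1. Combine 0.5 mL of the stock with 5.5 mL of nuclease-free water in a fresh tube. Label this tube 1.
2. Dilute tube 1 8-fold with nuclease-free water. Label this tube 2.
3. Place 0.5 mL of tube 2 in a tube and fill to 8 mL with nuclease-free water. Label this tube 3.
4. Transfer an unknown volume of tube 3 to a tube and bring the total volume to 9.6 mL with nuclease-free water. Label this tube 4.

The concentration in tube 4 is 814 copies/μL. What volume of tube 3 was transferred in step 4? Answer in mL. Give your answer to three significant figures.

0.800 mL

Step 1: 0.5 mL + 5.5 mL = 6 mL total → factor 6/0.5 = 12
Step 2: 8-fold → factor 8
Step 3: 0.5 mL brought to 8 mL → factor 8/0.5 = 16
Step 4: v brought to 9.6 mL → factor = 9.6 mL/v
Product of known-step factors = 1536
Overall factor = 1.50 × 10^7 copies/μL / (814 copies/μL) = 18428
Step-4 factor = 18428 / 1536 = 11.997
v = 9.6 mL / 11.997 = 0.800 mL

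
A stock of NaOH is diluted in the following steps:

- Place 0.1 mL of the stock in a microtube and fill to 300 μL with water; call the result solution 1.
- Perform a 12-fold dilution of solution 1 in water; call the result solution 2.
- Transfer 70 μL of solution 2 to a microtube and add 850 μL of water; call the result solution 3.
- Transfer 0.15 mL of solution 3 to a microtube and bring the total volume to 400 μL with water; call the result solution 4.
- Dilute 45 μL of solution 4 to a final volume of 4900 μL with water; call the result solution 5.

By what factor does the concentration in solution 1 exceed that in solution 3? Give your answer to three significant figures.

158

Step 1: 0.1 mL brought to 300 μL → factor 0.3/0.1 = 3
Step 2: 12-fold → factor 12
Step 3: 70 μL + 850 μL = 920 μL total → factor 920/70 = 13.143
Dilution factor to solution 1 = 3; to solution 3 = 473.14
[solution 1]/[solution 3] = (factor to solution 3)/(factor to solution 1) = 473.14/3 = 158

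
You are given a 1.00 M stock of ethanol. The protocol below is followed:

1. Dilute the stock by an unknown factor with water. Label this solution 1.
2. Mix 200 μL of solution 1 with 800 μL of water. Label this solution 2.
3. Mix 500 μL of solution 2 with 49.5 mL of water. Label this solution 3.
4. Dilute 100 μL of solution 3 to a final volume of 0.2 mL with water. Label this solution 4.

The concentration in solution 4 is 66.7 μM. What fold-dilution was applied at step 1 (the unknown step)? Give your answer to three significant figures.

Step 1: unknown factor x
Step 2: 200 μL + 800 μL = 1000 μL total → factor 1000/200 = 5
Step 3: 500 μL + 49.5 mL = 50000 μL total → factor 50000/500 = 100
Step 4: 100 μL brought to 0.2 mL → factor 200/100 = 2
Product of known-step factors = 1000
Overall factor = 1.00 M / (66.7 μM) = 14993
x = 14993 / 1000 = 15.0

15.0-fold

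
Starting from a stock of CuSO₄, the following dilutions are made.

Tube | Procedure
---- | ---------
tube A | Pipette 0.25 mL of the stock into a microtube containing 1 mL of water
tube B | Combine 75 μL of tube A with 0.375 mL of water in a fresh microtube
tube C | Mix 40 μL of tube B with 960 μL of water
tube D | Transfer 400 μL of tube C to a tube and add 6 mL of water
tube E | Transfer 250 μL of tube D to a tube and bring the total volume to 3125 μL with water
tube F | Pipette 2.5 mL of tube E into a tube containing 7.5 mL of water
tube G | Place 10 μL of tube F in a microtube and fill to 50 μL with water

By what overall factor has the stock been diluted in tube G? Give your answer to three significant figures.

3.00 × 10^6

Step 1: 0.25 mL + 1 mL = 1.25 mL total → factor 1.25/0.25 = 5
Step 2: 75 μL + 0.375 mL = 450 μL total → factor 450/75 = 6
Step 3: 40 μL + 960 μL = 1000 μL total → factor 1000/40 = 25
Step 4: 400 μL + 6 mL = 6400 μL total → factor 6400/400 = 16
Step 5: 250 μL brought to 3125 μL → factor 3125/250 = 12.5
Step 6: 2.5 mL + 7.5 mL = 10 mL total → factor 10/2.5 = 4
Step 7: 10 μL brought to 50 μL → factor 50/10 = 5
Overall dilution factor = 5 × 6 × 25 × 16 × 12.5 × 4 × 5 = 3 × 10^6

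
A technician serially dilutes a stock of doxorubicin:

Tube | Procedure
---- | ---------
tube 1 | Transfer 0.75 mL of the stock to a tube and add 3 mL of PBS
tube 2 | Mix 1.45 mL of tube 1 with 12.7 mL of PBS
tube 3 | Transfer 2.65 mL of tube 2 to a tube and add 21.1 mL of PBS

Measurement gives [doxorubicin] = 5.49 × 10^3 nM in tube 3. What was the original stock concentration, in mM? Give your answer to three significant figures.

2.40 mM

Step 1: 0.75 mL + 3 mL = 3.75 mL total → factor 3.75/0.75 = 5
Step 2: 1.45 mL + 12.7 mL = 14.15 mL total → factor 14.15/1.45 = 9.7586
Step 3: 2.65 mL + 21.1 mL = 23.75 mL total → factor 23.75/2.65 = 8.9623
Overall dilution factor = 5 × 9.7586 × 8.9623 = 437.3
Stock = 5.49 × 10^3 nM × 437.3 = 2.401 × 10^6 nM = 2.40 mM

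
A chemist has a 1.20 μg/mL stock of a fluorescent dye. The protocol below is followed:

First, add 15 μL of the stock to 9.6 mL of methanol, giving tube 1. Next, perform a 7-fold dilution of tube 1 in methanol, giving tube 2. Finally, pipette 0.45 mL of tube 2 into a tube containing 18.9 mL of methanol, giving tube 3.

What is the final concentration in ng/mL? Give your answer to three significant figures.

Step 1: 15 μL + 9.6 mL = 9615 μL total → factor 9615/15 = 641
Step 2: 7-fold → factor 7
Step 3: 0.45 mL + 18.9 mL = 19.35 mL total → factor 19.35/0.45 = 43
Overall dilution factor = 641 × 7 × 43 = 1.9294 × 10^5
Final = 1.20 μg/mL / 1.9294 × 10^5 = 6.220 × 10^-6 μg/mL = 0.00622 ng/mL

0.00622 ng/mL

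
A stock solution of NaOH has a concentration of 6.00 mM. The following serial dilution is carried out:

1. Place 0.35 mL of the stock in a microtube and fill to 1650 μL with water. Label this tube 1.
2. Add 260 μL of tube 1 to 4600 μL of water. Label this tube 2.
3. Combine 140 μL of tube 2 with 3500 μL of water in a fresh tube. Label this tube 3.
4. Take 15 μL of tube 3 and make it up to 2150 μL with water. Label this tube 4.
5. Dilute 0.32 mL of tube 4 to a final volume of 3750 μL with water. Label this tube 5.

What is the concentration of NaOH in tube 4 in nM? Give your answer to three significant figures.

18.3 nM

Step 1: 0.35 mL brought to 1650 μL → factor 1.65/0.35 = 4.7143
Step 2: 260 μL + 4600 μL = 4860 μL total → factor 4860/260 = 18.692
Step 3: 140 μL + 3500 μL = 3640 μL total → factor 3640/140 = 26
Step 4: 15 μL brought to 2150 μL → factor 2150/15 = 143.33
Dilution factor through tube 4 = 4.7143 × 18.692 × 26 × 143.33 = 3.284 × 10^5
[tube 4] = 6.00 mM / 3.284 × 10^5 = 1.827 × 10^-5 mM = 18.3 nM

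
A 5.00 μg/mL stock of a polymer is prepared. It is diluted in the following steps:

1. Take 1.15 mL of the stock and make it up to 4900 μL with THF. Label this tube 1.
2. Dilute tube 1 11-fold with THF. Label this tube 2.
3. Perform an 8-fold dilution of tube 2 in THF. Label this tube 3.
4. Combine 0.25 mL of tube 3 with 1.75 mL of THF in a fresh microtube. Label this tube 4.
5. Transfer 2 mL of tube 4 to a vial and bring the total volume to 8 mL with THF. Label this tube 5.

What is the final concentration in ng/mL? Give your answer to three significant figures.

0.417 ng/mL

Step 1: 1.15 mL brought to 4900 μL → factor 4.9/1.15 = 4.2609
Step 2: 11-fold → factor 11
Step 3: 8-fold → factor 8
Step 4: 0.25 mL + 1.75 mL = 2 mL total → factor 2/0.25 = 8
Step 5: 2 mL brought to 8 mL → factor 8/2 = 4
Overall dilution factor = 4.2609 × 11 × 8 × 8 × 4 = 11999
Final = 5.00 μg/mL / 11999 = 0.0004167 μg/mL = 0.417 ng/mL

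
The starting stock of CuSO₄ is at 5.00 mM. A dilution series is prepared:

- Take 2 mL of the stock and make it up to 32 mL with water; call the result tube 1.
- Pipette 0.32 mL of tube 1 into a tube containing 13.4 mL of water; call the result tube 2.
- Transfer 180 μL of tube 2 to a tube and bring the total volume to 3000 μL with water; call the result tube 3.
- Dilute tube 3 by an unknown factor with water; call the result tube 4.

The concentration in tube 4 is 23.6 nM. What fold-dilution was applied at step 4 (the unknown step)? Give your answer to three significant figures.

Step 1: 2 mL brought to 32 mL → factor 32/2 = 16
Step 2: 0.32 mL + 13.4 mL = 13.72 mL total → factor 13.72/0.32 = 42.875
Step 3: 180 μL brought to 3000 μL → factor 3000/180 = 16.667
Step 4: unknown factor x
Product of known-step factors = 11433
Overall factor = 5.00 mM / (23.6 nM) = 2.1186 × 10^5
x = 2.1186 × 10^5 / 11433 = 18.5

18.5-fold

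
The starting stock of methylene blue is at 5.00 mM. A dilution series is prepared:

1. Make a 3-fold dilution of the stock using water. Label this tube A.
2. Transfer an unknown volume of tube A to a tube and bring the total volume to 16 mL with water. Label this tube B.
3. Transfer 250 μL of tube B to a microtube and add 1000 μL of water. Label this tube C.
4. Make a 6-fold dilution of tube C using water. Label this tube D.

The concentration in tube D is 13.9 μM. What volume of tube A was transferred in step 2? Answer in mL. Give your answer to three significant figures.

4.00 mL

Step 1: 3-fold → factor 3
Step 2: v brought to 16 mL → factor = 16 mL/v
Step 3: 250 μL + 1000 μL = 1250 μL total → factor 1250/250 = 5
Step 4: 6-fold → factor 6
Product of known-step factors = 90
Overall factor = 5.00 mM / (13.9 μM) = 359.71
Step-2 factor = 359.71 / 90 = 3.9968
v = 16 mL / 3.9968 = 4.00 mL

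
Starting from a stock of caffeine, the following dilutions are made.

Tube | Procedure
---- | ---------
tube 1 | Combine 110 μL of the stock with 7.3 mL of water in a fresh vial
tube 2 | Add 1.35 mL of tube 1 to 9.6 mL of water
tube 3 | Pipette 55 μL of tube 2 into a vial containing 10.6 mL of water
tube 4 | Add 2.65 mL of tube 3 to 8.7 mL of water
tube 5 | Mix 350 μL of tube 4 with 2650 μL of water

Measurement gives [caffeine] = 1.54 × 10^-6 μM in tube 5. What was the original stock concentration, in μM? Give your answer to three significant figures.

5.98 μM

Step 1: 110 μL + 7.3 mL = 7410 μL total → factor 7410/110 = 67.364
Step 2: 1.35 mL + 9.6 mL = 10.95 mL total → factor 10.95/1.35 = 8.1111
Step 3: 55 μL + 10.6 mL = 10655 μL total → factor 10655/55 = 193.73
Step 4: 2.65 mL + 8.7 mL = 11.35 mL total → factor 11.35/2.65 = 4.283
Step 5: 350 μL + 2650 μL = 3000 μL total → factor 3000/350 = 8.5714
Overall dilution factor = 67.364 × 8.1111 × 193.73 × 4.283 × 8.5714 = 3.886 × 10^6
Stock = 1.54 × 10^-6 μM × 3.886 × 10^6 = 5.98 μM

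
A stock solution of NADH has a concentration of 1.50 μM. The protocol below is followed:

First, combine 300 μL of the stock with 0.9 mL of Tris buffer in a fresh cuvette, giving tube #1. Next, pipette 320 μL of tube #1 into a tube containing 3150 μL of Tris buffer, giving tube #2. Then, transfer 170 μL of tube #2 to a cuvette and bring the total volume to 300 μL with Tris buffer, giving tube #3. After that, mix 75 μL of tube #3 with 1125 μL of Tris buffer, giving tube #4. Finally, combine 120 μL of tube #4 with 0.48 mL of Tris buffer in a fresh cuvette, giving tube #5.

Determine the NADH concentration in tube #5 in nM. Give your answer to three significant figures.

Step 1: 300 μL + 0.9 mL = 1200 μL total → factor 1200/300 = 4
Step 2: 320 μL + 3150 μL = 3470 μL total → factor 3470/320 = 10.844
Step 3: 170 μL brought to 300 μL → factor 300/170 = 1.7647
Step 4: 75 μL + 1125 μL = 1200 μL total → factor 1200/75 = 16
Step 5: 120 μL + 0.48 mL = 600 μL total → factor 600/120 = 5
Overall dilution factor = 4 × 10.844 × 1.7647 × 16 × 5 = 6123.5
Final = 1.50 μM / 6123.5 = 0.0002450 μM = 0.245 nM

0.245 nM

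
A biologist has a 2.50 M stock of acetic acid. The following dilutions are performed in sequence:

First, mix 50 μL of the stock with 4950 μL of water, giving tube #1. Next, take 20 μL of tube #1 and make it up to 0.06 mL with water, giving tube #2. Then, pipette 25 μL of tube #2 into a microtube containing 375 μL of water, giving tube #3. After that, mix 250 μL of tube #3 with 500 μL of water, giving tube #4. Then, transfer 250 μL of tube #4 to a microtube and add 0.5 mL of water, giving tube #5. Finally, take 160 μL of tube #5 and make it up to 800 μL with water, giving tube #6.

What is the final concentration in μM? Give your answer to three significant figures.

Step 1: 50 μL + 4950 μL = 5000 μL total → factor 5000/50 = 100
Step 2: 20 μL brought to 0.06 mL → factor 60/20 = 3
Step 3: 25 μL + 375 μL = 400 μL total → factor 400/25 = 16
Step 4: 250 μL + 500 μL = 750 μL total → factor 750/250 = 3
Step 5: 250 μL + 0.5 mL = 750 μL total → factor 750/250 = 3
Step 6: 160 μL brought to 800 μL → factor 800/160 = 5
Overall dilution factor = 100 × 3 × 16 × 3 × 3 × 5 = 2.16 × 10^5
Final = 2.50 M / 2.16 × 10^5 = 1.157 × 10^-5 M = 11.6 μM

11.6 μM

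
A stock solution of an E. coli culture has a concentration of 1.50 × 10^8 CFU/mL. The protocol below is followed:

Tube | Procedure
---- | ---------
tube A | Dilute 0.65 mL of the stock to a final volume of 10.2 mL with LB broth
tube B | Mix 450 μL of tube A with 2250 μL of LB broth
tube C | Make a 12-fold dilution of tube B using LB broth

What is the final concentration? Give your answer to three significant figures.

1.33 × 10^5 CFU/mL

Step 1: 0.65 mL brought to 10.2 mL → factor 10.2/0.65 = 15.692
Step 2: 450 μL + 2250 μL = 2700 μL total → factor 2700/450 = 6
Step 3: 12-fold → factor 12
Overall dilution factor = 15.692 × 6 × 12 = 1129.8
Final = 1.50 × 10^8 CFU/mL / 1129.8 = 1.33 × 10^5 CFU/mL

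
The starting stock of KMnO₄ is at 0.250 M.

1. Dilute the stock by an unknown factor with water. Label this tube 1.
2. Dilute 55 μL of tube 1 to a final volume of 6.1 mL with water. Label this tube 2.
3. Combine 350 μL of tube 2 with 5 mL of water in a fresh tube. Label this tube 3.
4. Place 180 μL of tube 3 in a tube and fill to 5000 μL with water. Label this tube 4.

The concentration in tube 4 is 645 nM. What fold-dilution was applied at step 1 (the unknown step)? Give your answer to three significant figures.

8.23-fold

Step 1: unknown factor x
Step 2: 55 μL brought to 6.1 mL → factor 6100/55 = 110.91
Step 3: 350 μL + 5 mL = 5350 μL total → factor 5350/350 = 15.286
Step 4: 180 μL brought to 5000 μL → factor 5000/180 = 27.778
Product of known-step factors = 47092
Overall factor = 0.250 M / (645 nM) = 3.876 × 10^5
x = 3.876 × 10^5 / 47092 = 8.23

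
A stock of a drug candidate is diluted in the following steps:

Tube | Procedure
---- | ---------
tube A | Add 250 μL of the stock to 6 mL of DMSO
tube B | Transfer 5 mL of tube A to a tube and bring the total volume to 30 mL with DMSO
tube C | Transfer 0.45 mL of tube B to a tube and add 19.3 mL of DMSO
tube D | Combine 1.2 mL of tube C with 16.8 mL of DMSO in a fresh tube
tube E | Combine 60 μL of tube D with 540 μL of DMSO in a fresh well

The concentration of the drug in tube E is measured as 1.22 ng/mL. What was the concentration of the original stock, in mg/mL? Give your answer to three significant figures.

1.20 mg/mL

Step 1: 250 μL + 6 mL = 6250 μL total → factor 6250/250 = 25
Step 2: 5 mL brought to 30 mL → factor 30/5 = 6
Step 3: 0.45 mL + 19.3 mL = 19.75 mL total → factor 19.75/0.45 = 43.889
Step 4: 1.2 mL + 16.8 mL = 18 mL total → factor 18/1.2 = 15
Step 5: 60 μL + 540 μL = 600 μL total → factor 600/60 = 10
Overall dilution factor = 25 × 6 × 43.889 × 15 × 10 = 9.875 × 10^5
Stock = 1.22 ng/mL × 9.875 × 10^5 = 1.205 × 10^6 ng/mL = 1.20 mg/mL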